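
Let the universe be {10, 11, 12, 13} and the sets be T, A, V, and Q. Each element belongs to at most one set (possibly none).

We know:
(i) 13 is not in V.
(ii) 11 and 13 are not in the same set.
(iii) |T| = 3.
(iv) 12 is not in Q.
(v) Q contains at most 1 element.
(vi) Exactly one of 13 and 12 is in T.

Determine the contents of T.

T = {10, 11, 12}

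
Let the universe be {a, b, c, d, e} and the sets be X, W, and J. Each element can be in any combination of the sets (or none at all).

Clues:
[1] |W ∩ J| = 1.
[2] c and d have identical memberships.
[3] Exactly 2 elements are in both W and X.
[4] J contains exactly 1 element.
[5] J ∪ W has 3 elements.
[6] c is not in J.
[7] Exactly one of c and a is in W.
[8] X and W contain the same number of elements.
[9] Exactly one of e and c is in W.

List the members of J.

J = {b}

From (6): c ∉ J.
(2): d matches c: d ∉ J.
Suppose a ∈ J: no assignment then satisfies all the clues, so a ∉ J.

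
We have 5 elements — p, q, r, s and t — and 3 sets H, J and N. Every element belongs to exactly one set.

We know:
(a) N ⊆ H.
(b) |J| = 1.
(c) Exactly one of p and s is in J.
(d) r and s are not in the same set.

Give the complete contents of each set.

H = {p, q, r, t}; J = {s}; N = {}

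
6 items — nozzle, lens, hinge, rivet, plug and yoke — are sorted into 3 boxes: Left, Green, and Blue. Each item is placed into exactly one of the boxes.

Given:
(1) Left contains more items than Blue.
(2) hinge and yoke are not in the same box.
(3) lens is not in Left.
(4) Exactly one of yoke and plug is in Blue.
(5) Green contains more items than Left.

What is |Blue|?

1

From (3): lens ∉ Left.
Suppose nozzle ∈ Blue: no assignment then satisfies all the clues, so nozzle ∉ Blue.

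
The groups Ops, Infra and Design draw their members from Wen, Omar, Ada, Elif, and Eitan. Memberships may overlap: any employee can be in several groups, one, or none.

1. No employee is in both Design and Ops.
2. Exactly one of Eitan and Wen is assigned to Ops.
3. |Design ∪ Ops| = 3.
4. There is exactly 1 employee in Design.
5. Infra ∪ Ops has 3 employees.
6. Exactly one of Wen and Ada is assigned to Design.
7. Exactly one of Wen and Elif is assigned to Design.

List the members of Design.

Design = {Wen}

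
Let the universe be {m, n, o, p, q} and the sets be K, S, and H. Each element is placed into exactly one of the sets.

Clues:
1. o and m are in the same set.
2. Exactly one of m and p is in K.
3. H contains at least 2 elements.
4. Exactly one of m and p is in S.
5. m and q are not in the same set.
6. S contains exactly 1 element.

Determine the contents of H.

H = {n, q}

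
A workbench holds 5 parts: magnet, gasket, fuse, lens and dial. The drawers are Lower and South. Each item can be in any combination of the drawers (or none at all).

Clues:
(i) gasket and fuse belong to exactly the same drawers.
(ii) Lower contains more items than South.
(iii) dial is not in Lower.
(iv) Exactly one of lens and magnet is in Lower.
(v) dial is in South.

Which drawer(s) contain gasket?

gasket: Lower

From (iii): dial ∉ Lower.
From (v): dial ∈ South.
Suppose gasket ∉ Lower: no assignment then satisfies all the clues, so gasket ∈ Lower.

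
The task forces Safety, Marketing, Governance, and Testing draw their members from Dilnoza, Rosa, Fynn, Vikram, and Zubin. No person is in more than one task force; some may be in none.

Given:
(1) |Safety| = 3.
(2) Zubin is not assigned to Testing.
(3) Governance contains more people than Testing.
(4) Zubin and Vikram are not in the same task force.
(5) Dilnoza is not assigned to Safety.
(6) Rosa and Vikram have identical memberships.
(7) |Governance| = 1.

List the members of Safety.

Safety = {Fynn, Rosa, Vikram}

From (2): Zubin ∉ Testing.
From (5): Dilnoza ∉ Safety.
Suppose Rosa ∉ Safety: no assignment then satisfies all the clues, so Rosa ∈ Safety.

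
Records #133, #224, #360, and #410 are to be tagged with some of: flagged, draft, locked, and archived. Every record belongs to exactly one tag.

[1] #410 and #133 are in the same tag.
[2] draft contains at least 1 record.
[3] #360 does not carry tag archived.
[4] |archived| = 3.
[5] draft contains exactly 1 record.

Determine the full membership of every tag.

flagged = {}; draft = {#360}; locked = {}; archived = {#133, #224, #410}

From (3): #360 ∉ archived.
(4): only 3 candidates remain for archived, so all are in.
(5): only 1 candidates remain for draft, so all are in.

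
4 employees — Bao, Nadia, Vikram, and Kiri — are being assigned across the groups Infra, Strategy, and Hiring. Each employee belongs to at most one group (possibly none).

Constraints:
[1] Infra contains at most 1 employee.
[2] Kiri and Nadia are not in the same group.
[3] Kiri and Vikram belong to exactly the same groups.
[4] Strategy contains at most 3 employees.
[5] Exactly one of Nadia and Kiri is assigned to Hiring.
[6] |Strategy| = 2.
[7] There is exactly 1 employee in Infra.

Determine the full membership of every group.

Infra = {Bao}; Strategy = {Kiri, Vikram}; Hiring = {Nadia}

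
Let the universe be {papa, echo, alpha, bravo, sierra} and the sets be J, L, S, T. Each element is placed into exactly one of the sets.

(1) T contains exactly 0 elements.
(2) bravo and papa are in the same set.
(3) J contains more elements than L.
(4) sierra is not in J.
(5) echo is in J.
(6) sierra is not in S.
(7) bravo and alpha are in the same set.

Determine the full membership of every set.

J = {alpha, bravo, echo, papa}; L = {sierra}; S = {}; T = {}

From (4): sierra ∉ J.
From (5): echo ∈ J.
From (6): sierra ∉ S.
(1): T already has 0, so the rest are out.
Only one set left: sierra ∈ L.
Suppose papa ∉ J: no assignment then satisfies all the clues, so papa ∈ J.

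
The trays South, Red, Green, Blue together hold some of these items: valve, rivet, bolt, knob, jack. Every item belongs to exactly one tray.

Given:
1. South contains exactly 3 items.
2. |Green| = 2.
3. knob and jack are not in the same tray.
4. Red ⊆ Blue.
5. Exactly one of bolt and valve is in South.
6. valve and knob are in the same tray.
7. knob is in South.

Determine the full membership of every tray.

From (7): knob ∈ South.
(3): jack ∉ South.
(6): valve matches knob: valve ∈ South.
(5) (exactly one): bolt ∉ South.
(1): only 3 candidates remain for South, so all are in.
(2): only 2 candidates remain for Green, so all are in.

South = {knob, rivet, valve}; Red = {}; Green = {bolt, jack}; Blue = {}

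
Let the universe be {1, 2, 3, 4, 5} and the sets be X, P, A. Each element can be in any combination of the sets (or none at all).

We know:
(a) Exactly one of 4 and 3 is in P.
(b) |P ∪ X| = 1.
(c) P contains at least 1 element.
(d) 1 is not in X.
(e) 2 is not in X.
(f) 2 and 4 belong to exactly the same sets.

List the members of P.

P = {3}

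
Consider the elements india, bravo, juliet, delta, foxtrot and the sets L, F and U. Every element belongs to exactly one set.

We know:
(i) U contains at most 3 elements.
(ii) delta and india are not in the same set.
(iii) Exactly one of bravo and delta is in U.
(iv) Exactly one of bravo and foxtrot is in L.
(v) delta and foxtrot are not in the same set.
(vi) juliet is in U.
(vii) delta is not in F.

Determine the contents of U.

U = {delta, juliet}

From (vi): juliet ∈ U.
From (vii): delta ∉ F.
Suppose india ∈ U: no assignment then satisfies all the clues, so india ∉ U.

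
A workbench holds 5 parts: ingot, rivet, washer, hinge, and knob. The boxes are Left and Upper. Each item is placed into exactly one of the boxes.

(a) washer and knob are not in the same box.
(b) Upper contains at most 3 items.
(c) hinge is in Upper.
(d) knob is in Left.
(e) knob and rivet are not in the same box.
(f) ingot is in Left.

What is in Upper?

Upper = {hinge, rivet, washer}

From (c): hinge ∈ Upper.
From (d): knob ∈ Left.
From (f): ingot ∈ Left.
(a): washer ∉ Left.
(e): rivet ∉ Left.
Only one box left: rivet ∈ Upper.
Only one box left: washer ∈ Upper.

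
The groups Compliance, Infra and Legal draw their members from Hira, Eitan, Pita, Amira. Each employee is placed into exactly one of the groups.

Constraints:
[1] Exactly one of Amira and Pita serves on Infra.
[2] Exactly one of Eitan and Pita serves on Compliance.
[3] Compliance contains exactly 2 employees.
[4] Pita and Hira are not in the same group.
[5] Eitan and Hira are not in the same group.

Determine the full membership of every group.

Compliance = {Amira, Eitan}; Infra = {Pita}; Legal = {Hira}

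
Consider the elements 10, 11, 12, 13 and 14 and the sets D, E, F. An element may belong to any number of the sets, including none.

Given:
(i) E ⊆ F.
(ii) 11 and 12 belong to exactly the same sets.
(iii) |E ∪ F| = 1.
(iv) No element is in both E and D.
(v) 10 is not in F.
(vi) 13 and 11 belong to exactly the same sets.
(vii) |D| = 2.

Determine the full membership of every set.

D = {10, 14}; E = {}; F = {14}

From (v): 10 ∉ F.
(i) contrapositive: 10 ∉ E.
Suppose 10 ∉ D: no assignment then satisfies all the clues, so 10 ∈ D.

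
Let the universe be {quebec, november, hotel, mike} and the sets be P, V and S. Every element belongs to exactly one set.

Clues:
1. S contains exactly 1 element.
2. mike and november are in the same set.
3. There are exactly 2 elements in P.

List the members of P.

P = {mike, november}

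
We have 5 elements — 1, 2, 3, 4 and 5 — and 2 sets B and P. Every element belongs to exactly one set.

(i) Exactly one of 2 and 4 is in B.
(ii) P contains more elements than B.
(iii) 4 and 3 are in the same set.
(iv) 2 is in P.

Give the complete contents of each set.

B = {3, 4}; P = {1, 2, 5}

From (iv): 2 ∈ P.
(i) (exactly one): 4 ∈ B.
(iii): 3 matches 4: 3 ∈ B.
Suppose 1 ∈ B: no assignment then satisfies all the clues, so 1 ∉ B.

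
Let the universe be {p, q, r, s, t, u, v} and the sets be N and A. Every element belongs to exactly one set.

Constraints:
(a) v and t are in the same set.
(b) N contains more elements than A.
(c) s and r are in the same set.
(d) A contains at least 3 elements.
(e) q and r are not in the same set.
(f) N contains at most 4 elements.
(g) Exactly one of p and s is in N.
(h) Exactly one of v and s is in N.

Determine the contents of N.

N = {p, q, t, v}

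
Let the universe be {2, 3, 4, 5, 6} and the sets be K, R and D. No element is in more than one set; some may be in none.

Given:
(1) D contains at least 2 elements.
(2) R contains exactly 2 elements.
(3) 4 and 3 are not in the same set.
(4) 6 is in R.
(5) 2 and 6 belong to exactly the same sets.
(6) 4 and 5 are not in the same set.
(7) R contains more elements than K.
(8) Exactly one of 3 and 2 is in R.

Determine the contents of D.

D = {3, 5}

From (4): 6 ∈ R.
(5): 2 matches 6: 2 ∉ K.
(5): 2 matches 6: 2 ∈ R.
(8) (exactly one): 3 ∉ R.
(2): R already has 2, so the rest are out.
Suppose 3 ∉ D: no assignment then satisfies all the clues, so 3 ∈ D.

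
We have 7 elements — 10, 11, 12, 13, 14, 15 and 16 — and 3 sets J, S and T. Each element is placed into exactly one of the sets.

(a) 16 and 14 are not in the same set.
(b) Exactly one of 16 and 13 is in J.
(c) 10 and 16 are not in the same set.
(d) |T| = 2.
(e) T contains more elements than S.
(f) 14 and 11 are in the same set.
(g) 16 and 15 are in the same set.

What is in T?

T = {15, 16}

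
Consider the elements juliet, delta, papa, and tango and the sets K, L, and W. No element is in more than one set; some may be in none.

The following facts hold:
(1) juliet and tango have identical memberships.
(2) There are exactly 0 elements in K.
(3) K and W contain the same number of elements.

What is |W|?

0

(2): K already has 0, so the rest are out.
Suppose juliet ∈ W: no assignment then satisfies all the clues, so juliet ∉ W.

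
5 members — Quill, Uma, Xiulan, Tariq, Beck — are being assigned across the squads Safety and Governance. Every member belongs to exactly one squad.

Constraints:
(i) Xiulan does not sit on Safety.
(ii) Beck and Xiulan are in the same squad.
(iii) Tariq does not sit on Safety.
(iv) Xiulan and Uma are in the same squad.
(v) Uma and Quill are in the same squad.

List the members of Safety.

From (i): Xiulan ∉ Safety.
From (iii): Tariq ∉ Safety.
(ii): Beck matches Xiulan: Beck ∉ Safety.
(iv): Uma matches Xiulan: Uma ∉ Safety.
(v): Quill matches Uma: Quill ∉ Safety.
Only one squad left: Quill ∈ Governance.
Only one squad left: Uma ∈ Governance.
Only one squad left: Xiulan ∈ Governance.
Only one squad left: Tariq ∈ Governance.
Only one squad left: Beck ∈ Governance.

Safety = {}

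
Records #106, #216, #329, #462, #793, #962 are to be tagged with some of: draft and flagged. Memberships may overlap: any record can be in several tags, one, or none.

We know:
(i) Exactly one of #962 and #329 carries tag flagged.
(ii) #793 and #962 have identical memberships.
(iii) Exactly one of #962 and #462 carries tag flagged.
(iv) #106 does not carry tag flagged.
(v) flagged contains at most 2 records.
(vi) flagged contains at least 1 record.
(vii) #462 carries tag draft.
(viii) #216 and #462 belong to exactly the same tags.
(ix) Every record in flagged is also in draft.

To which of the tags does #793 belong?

#793: draft, flagged

From (iv): #106 ∉ flagged.
From (vii): #462 ∈ draft.
(viii): #216 matches #462: #216 ∈ draft.
Suppose #793 ∉ draft: no assignment then satisfies all the clues, so #793 ∈ draft.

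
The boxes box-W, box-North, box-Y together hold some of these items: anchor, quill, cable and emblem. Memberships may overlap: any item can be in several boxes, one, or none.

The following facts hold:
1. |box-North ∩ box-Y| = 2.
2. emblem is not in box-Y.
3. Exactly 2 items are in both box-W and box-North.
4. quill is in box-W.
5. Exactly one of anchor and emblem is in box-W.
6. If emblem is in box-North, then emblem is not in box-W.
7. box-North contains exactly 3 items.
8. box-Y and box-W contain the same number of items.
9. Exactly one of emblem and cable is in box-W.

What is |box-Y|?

3

From (2): emblem ∉ box-Y.
From (4): quill ∈ box-W.
Suppose anchor ∉ box-W: no assignment then satisfies all the clues, so anchor ∈ box-W.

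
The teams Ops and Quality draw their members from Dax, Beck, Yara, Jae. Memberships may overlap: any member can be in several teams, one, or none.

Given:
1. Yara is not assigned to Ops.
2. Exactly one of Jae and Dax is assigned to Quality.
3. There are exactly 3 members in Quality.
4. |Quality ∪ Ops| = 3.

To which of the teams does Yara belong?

Yara: Quality

From (1): Yara ∉ Ops.
Suppose Yara ∉ Quality: no assignment then satisfies all the clues, so Yara ∈ Quality.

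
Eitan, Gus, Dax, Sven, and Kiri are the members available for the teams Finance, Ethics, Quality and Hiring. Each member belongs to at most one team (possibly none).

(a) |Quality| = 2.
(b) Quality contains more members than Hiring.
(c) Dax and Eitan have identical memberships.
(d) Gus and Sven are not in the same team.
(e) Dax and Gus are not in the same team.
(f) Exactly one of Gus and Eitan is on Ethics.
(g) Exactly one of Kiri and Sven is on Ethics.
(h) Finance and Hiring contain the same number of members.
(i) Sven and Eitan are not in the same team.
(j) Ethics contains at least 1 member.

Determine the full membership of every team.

Finance = {}; Ethics = {Gus, Kiri}; Quality = {Dax, Eitan}; Hiring = {}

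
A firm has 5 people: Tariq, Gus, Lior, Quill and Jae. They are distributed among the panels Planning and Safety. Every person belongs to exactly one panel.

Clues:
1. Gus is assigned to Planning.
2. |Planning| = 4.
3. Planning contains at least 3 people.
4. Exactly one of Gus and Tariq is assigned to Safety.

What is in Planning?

Planning = {Gus, Jae, Lior, Quill}

From (1): Gus ∈ Planning.
(4) (exactly one): Tariq ∈ Safety.
(2): only 4 candidates remain for Planning, so all are in.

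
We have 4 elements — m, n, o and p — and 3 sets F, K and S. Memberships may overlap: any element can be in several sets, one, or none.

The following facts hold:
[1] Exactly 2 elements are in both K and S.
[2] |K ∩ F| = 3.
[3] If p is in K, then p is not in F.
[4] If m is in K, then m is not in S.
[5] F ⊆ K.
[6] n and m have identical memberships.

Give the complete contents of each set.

F = {m, n, o}; K = {m, n, o, p}; S = {o, p}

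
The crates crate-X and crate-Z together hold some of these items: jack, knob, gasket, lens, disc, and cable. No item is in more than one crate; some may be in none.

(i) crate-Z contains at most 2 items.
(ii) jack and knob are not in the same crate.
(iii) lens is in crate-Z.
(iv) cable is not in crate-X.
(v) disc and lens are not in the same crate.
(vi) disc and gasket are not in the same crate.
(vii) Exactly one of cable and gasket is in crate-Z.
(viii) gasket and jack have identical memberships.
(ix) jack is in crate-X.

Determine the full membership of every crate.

crate-X = {gasket, jack}; crate-Z = {cable, lens}

From (iii): lens ∈ crate-Z.
From (iv): cable ∉ crate-X.
From (ix): jack ∈ crate-X.
(ii): knob ∉ crate-X.
(v): disc ∉ crate-Z.
(viii): gasket matches jack: gasket ∈ crate-X.
(vi): disc ∉ crate-X.
(vii) (exactly one): cable ∈ crate-Z.
(i): crate-Z already has 2, so the rest are out.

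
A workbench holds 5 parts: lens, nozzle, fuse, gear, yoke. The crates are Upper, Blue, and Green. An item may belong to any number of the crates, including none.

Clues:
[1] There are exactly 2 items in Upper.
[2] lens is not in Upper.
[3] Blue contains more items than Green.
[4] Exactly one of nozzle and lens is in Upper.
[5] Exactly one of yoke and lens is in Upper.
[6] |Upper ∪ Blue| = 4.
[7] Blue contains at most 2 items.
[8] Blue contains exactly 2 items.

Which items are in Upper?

Upper = {nozzle, yoke}

From (2): lens ∉ Upper.
(4) (exactly one): nozzle ∈ Upper.
(5) (exactly one): yoke ∈ Upper.
(1): Upper already has 2, so the rest are out.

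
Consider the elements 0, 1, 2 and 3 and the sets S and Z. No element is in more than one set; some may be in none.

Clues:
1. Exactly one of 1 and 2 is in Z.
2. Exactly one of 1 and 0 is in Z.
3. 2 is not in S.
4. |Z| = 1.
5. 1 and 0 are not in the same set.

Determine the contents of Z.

Z = {1}

From (3): 2 ∉ S.
Suppose 0 ∈ Z: no assignment then satisfies all the clues, so 0 ∉ Z.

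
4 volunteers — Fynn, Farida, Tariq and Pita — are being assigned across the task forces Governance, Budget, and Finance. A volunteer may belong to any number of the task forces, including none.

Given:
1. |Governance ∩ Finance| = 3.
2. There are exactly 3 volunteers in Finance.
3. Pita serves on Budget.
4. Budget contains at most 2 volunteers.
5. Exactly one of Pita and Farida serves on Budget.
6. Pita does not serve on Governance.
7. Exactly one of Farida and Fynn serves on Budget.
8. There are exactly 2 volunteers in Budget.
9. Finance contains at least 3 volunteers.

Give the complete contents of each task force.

From (3): Pita ∈ Budget.
From (6): Pita ∉ Governance.
(5) (exactly one): Farida ∉ Budget.
(7) (exactly one): Fynn ∈ Budget.
(8): Budget already has 2, so the rest are out.
Suppose Fynn ∉ Governance: no assignment then satisfies all the clues, so Fynn ∈ Governance.

Governance = {Farida, Fynn, Tariq}; Budget = {Fynn, Pita}; Finance = {Farida, Fynn, Tariq}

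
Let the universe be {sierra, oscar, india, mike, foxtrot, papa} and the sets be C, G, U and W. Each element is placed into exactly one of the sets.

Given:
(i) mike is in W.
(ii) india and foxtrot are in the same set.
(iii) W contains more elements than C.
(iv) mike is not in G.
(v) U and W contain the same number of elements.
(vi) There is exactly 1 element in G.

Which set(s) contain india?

india: U

From (i): mike ∈ W.
Suppose india ∈ C: no assignment then satisfies all the clues, so india ∉ C.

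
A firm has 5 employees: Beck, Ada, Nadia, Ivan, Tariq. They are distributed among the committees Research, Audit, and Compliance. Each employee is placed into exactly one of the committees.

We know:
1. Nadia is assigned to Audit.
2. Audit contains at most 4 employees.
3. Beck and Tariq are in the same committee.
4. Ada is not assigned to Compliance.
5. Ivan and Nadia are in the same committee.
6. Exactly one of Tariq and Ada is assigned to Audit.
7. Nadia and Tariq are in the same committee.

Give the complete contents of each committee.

From (1): Nadia ∈ Audit.
From (4): Ada ∉ Compliance.
(5): Ivan matches Nadia: Ivan ∉ Research.
(5): Ivan matches Nadia: Ivan ∈ Audit.
(7): Tariq matches Nadia: Tariq ∉ Research.
(7): Tariq matches Nadia: Tariq ∈ Audit.
(3): Beck matches Tariq: Beck ∉ Research.
(3): Beck matches Tariq: Beck ∈ Audit.
(6) (exactly one): Ada ∉ Audit.
Only one committee left: Ada ∈ Research.

Research = {Ada}; Audit = {Beck, Ivan, Nadia, Tariq}; Compliance = {}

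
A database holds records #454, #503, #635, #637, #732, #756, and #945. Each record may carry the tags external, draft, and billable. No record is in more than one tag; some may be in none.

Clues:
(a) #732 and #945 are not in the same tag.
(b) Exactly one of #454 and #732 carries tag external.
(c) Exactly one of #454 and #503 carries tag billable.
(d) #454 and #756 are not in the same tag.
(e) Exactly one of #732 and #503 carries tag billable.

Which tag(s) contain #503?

#503: billable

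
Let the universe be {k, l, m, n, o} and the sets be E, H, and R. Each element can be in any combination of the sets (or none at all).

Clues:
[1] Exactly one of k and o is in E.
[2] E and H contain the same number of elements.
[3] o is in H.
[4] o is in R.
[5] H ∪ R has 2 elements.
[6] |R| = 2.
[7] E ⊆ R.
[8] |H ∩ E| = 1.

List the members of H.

H = {o}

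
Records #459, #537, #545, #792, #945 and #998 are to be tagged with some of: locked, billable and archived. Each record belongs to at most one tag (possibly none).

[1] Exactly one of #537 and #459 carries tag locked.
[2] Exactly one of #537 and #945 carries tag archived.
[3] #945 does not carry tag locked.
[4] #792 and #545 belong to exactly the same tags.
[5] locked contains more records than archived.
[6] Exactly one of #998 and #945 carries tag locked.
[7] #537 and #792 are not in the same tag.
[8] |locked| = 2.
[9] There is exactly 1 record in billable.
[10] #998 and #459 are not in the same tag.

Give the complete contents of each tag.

locked = {#537, #998}; billable = {#459}; archived = {#945}

From (3): #945 ∉ locked.
(6) (exactly one): #998 ∈ locked.
(10): #459 ∉ locked.
(1) (exactly one): #537 ∈ locked.
(2) (exactly one): #945 ∈ archived.
(7): #792 ∉ locked.
(8): locked already has 2, so the rest are out.
Suppose #459 ∉ billable: no assignment then satisfies all the clues, so #459 ∈ billable.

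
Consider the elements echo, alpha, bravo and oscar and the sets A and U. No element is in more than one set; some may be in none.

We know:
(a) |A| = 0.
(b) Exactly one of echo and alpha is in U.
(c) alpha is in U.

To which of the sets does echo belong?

From (c): alpha ∈ U.
(a): A already has 0, so the rest are out.
(b) (exactly one): echo ∉ U.

echo: none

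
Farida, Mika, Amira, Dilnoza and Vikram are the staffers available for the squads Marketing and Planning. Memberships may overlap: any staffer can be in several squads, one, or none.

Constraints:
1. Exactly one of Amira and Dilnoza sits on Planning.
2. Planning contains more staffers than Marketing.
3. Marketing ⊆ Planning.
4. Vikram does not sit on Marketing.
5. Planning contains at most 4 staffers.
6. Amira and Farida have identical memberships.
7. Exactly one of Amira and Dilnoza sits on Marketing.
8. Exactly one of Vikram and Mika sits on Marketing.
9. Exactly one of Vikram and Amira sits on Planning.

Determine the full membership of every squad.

From (4): Vikram ∉ Marketing.
(8) (exactly one): Mika ∈ Marketing.
(3) with Mika ∈ Marketing: Mika ∈ Planning.
Suppose Farida ∈ Marketing: no assignment then satisfies all the clues, so Farida ∉ Marketing.

Marketing = {Dilnoza, Mika}; Planning = {Dilnoza, Mika, Vikram}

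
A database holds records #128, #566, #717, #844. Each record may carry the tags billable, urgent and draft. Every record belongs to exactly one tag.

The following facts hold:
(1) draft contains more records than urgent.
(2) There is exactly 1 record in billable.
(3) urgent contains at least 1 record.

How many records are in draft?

2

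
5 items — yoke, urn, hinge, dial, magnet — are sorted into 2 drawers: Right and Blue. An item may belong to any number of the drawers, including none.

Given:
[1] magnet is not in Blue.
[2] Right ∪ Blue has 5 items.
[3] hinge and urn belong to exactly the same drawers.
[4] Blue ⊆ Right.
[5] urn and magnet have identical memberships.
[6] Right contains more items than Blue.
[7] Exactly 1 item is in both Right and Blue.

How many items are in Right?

5

From (1): magnet ∉ Blue.
(5): urn matches magnet: urn ∉ Blue.
(3): hinge matches urn: hinge ∉ Blue.
Suppose yoke ∉ Right: no assignment then satisfies all the clues, so yoke ∈ Right.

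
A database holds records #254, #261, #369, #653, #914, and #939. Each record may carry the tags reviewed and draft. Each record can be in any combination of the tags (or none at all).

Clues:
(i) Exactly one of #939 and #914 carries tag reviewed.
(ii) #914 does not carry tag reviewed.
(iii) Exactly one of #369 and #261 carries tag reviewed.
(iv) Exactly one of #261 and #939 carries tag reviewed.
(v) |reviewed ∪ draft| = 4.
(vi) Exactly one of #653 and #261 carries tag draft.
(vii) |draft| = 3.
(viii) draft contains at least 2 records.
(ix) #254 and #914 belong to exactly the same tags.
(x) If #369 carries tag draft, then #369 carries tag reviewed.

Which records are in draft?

draft = {#261, #369, #939}

From (ii): #914 ∉ reviewed.
(i) (exactly one): #939 ∈ reviewed.
(iv) (exactly one): #261 ∉ reviewed.
(ix): #254 matches #914: #254 ∉ reviewed.
(iii) (exactly one): #369 ∈ reviewed.
Suppose #254 ∈ draft: no assignment then satisfies all the clues, so #254 ∉ draft.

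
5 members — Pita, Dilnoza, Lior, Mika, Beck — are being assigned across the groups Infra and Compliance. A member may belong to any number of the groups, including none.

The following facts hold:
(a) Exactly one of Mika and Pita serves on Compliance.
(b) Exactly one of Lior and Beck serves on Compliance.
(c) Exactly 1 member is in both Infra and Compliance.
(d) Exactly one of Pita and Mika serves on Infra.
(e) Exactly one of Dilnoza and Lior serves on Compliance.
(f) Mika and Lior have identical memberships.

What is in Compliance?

Compliance = {Beck, Dilnoza, Pita}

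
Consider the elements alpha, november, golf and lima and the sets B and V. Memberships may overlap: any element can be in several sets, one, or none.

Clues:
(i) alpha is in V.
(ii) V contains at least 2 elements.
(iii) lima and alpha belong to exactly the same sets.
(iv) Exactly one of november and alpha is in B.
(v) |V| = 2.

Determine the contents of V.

From (i): alpha ∈ V.
(iii): lima matches alpha: lima ∈ V.
(v): V already has 2, so the rest are out.

V = {alpha, lima}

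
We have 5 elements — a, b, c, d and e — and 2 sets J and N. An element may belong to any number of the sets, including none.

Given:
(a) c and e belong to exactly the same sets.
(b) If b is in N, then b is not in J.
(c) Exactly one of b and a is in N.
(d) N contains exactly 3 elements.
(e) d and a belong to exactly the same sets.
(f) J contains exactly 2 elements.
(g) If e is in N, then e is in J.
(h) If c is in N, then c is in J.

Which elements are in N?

N = {b, c, e}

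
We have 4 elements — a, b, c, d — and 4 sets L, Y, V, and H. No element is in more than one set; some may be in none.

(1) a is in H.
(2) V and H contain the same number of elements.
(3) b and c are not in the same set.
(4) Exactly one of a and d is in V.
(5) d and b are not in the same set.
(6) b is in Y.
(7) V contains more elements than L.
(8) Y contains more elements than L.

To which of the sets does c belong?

c: none

From (1): a ∈ H.
From (6): b ∈ Y.
(3): c ∉ Y.
(4) (exactly one): d ∈ V.
Suppose c ∈ L: no assignment then satisfies all the clues, so c ∉ L.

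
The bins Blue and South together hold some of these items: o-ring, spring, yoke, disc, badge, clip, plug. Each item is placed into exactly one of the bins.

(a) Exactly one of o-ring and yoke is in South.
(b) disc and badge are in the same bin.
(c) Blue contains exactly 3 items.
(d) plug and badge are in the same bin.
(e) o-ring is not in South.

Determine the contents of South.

South = {badge, disc, plug, yoke}

From (e): o-ring ∉ South.
(a) (exactly one): yoke ∈ South.
Only one bin left: o-ring ∈ Blue.
Suppose spring ∈ South: no assignment then satisfies all the clues, so spring ∉ South.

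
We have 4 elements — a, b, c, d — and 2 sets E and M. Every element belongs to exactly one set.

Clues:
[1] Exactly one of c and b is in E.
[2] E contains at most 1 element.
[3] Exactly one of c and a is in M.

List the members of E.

E = {c}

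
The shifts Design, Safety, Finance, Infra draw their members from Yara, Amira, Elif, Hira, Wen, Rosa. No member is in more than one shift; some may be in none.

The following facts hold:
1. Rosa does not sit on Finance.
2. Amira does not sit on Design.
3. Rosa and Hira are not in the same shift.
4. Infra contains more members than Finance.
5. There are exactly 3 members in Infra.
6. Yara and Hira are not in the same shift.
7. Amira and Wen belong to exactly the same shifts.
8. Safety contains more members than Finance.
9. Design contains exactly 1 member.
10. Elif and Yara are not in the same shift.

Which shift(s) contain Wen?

Wen: Infra

From (1): Rosa ∉ Finance.
From (2): Amira ∉ Design.
(7): Wen matches Amira: Wen ∉ Design.
Suppose Wen ∈ Safety: no assignment then satisfies all the clues, so Wen ∉ Safety.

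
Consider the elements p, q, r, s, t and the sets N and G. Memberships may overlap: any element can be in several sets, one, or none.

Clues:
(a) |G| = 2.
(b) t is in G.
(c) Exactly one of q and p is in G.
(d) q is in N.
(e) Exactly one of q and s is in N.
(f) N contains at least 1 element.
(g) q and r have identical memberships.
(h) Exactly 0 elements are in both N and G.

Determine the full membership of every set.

N = {q, r}; G = {p, t}

From (b): t ∈ G.
From (d): q ∈ N.
(e) (exactly one): s ∉ N.
(g): r matches q: r ∈ N.
Suppose p ∈ N: no assignment then satisfies all the clues, so p ∉ N.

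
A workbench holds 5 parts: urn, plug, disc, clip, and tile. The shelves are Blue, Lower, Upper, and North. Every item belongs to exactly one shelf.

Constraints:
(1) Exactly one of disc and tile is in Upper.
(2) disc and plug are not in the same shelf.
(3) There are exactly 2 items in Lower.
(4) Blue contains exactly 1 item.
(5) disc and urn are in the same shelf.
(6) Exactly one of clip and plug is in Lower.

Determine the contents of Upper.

Upper = {disc, urn}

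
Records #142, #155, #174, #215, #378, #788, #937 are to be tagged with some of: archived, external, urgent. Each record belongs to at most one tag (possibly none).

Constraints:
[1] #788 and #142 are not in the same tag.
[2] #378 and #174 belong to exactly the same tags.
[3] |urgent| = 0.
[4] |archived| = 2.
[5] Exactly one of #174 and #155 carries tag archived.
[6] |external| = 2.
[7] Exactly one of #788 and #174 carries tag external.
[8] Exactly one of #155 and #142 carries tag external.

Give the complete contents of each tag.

archived = {#174, #378}; external = {#155, #788}; urgent = {}

(3): urgent already has 0, so the rest are out.
Suppose #142 ∈ archived: no assignment then satisfies all the clues, so #142 ∉ archived.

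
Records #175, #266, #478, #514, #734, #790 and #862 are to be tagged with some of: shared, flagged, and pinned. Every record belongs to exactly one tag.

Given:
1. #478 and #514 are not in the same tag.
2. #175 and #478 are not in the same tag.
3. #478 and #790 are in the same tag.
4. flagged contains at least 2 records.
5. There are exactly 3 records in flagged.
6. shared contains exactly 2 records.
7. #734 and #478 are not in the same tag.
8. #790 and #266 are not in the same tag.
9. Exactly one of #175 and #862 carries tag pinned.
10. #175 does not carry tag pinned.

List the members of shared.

shared = {#478, #790}

From (10): #175 ∉ pinned.
(9) (exactly one): #862 ∈ pinned.
Suppose #175 ∈ shared: no assignment then satisfies all the clues, so #175 ∉ shared.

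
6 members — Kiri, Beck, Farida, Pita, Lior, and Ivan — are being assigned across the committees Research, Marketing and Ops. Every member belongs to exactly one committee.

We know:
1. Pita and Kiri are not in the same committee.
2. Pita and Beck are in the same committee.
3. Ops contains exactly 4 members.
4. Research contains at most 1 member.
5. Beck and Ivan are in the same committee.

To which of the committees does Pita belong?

Pita: Ops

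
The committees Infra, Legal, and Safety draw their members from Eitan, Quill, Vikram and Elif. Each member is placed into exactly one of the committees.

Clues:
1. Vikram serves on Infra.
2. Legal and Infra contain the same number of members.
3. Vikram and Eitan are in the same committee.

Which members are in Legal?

From (1): Vikram ∈ Infra.
(3): Eitan matches Vikram: Eitan ∈ Infra.
Suppose Quill ∉ Legal: no assignment then satisfies all the clues, so Quill ∈ Legal.

Legal = {Elif, Quill}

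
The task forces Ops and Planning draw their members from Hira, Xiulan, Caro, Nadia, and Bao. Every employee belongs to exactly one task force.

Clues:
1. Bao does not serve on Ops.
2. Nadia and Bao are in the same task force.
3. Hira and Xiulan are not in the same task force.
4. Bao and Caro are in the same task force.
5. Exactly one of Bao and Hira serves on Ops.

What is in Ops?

From (1): Bao ∉ Ops.
(2): Nadia matches Bao: Nadia ∉ Ops.
(4): Caro matches Bao: Caro ∉ Ops.
(5) (exactly one): Hira ∈ Ops.
Only one task force left: Caro ∈ Planning.
Only one task force left: Nadia ∈ Planning.
Only one task force left: Bao ∈ Planning.
(3): Xiulan ∉ Ops.
Only one task force left: Xiulan ∈ Planning.

Ops = {Hira}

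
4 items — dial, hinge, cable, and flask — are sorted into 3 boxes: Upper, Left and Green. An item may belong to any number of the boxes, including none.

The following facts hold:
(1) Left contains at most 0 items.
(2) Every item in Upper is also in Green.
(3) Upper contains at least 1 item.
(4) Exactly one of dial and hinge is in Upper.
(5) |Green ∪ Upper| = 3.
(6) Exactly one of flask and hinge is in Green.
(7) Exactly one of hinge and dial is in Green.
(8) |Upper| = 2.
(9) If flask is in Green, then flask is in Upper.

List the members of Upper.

Upper = {dial, flask}

(1): Left already has 0, so the rest are out.
Suppose dial ∉ Upper: no assignment then satisfies all the clues, so dial ∈ Upper.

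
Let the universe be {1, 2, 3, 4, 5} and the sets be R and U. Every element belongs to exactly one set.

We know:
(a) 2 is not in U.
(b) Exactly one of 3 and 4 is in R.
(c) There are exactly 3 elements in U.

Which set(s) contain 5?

5: U

From (a): 2 ∉ U.
Only one set left: 2 ∈ R.
Suppose 5 ∈ R: no assignment then satisfies all the clues, so 5 ∉ R.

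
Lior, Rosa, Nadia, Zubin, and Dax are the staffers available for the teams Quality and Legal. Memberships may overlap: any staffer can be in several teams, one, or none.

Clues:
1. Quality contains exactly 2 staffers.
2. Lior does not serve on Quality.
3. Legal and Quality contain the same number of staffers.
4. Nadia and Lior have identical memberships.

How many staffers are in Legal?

From (2): Lior ∉ Quality.
(4): Nadia matches Lior: Nadia ∉ Quality.

2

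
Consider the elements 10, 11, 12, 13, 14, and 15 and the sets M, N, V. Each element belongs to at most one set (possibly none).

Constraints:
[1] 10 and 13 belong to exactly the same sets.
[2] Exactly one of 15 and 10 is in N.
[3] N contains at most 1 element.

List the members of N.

N = {15}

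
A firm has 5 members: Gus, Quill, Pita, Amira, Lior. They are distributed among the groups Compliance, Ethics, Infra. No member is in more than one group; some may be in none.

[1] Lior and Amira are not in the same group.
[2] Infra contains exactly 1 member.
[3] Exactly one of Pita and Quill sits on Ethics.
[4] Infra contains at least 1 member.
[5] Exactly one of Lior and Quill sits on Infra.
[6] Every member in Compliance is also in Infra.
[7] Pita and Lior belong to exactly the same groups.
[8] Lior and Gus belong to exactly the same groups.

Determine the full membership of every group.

Compliance = {}; Ethics = {Gus, Lior, Pita}; Infra = {Quill}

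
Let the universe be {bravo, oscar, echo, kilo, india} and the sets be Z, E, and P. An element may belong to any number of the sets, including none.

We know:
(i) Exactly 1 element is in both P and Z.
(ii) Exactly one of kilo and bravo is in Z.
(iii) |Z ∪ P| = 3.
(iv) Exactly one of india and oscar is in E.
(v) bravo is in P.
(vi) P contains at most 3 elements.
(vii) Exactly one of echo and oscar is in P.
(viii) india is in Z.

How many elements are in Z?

From (v): bravo ∈ P.
From (viii): india ∈ Z.
Suppose bravo ∉ Z: no assignment then satisfies all the clues, so bravo ∈ Z.

2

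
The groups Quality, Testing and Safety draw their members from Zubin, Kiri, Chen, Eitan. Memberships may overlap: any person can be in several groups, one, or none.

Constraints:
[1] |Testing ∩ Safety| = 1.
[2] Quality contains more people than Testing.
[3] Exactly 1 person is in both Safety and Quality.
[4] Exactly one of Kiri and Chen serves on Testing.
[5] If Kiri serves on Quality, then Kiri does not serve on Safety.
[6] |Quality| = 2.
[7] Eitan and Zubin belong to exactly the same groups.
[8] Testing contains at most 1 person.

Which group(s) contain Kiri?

Kiri: Quality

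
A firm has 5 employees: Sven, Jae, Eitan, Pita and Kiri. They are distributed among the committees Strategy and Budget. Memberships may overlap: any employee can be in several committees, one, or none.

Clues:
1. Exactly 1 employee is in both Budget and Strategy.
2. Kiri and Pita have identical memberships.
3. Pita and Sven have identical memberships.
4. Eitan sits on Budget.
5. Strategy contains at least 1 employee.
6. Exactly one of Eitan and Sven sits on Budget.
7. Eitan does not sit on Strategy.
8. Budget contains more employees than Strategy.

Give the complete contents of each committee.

Strategy = {Jae}; Budget = {Eitan, Jae}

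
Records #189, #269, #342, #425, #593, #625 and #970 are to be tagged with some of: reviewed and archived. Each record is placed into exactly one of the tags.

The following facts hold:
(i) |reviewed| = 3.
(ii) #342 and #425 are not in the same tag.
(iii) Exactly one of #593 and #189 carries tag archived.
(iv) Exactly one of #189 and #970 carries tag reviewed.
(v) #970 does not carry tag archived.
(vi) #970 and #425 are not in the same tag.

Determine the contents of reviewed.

From (v): #970 ∉ archived.
Only one tag left: #970 ∈ reviewed.
(iv) (exactly one): #189 ∉ reviewed.
(vi): #425 ∉ reviewed.
Only one tag left: #189 ∈ archived.
Only one tag left: #425 ∈ archived.
(ii): #342 ∉ archived.
(iii) (exactly one): #593 ∉ archived.
Only one tag left: #342 ∈ reviewed.
Only one tag left: #593 ∈ reviewed.
(i): reviewed already has 3, so the rest are out.
Only one tag left: #625 ∈ archived.

reviewed = {#342, #593, #970}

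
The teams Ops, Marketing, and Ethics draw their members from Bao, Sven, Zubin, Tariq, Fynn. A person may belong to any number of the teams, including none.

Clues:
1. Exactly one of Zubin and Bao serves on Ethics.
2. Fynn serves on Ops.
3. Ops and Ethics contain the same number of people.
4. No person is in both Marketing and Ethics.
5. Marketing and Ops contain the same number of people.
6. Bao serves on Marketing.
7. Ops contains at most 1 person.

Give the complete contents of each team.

Ops = {Fynn}; Marketing = {Bao}; Ethics = {Zubin}

From (2): Fynn ∈ Ops.
From (6): Bao ∈ Marketing.
(4) (disjoint): Bao ∉ Ethics.
(7): Ops already has 1, so the rest are out.
(1) (exactly one): Zubin ∈ Ethics.
(4) (disjoint): Zubin ∉ Marketing.
Suppose Sven ∈ Marketing: no assignment then satisfies all the clues, so Sven ∉ Marketing.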